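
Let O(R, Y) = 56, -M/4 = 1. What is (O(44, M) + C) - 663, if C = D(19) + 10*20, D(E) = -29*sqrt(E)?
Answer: -407 - 29*sqrt(19) ≈ -533.41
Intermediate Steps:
M = -4 (M = -4*1 = -4)
C = 200 - 29*sqrt(19) (C = -29*sqrt(19) + 10*20 = -29*sqrt(19) + 200 = 200 - 29*sqrt(19) ≈ 73.592)
(O(44, M) + C) - 663 = (56 + (200 - 29*sqrt(19))) - 663 = (256 - 29*sqrt(19)) - 663 = -407 - 29*sqrt(19)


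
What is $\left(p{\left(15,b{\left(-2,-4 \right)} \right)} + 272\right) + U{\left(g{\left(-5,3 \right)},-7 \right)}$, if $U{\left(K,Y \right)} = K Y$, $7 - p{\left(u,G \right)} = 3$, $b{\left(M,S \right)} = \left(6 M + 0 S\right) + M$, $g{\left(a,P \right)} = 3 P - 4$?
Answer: $241$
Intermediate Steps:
$g{\left(a,P \right)} = -4 + 3 P$
$b{\left(M,S \right)} = 7 M$ ($b{\left(M,S \right)} = \left(6 M + 0\right) + M = 6 M + M = 7 M$)
$p{\left(u,G \right)} = 4$ ($p{\left(u,G \right)} = 7 - 3 = 4$)
$\left(p{\left(15,b{\left(-2,-4 \right)} \right)} + 272\right) + U{\left(g{\left(-5,3 \right)},-7 \right)} = \left(4 + 272\right) + \left(-4 + 3 \cdot 3\right) \left(-7\right) = 276 + \left(-4 + 9\right) \left(-7\right) = 276 + 5 \left(-7\right) = 276 - 35 = 241$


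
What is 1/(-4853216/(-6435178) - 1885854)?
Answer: -3217589/6067900659398 ≈ -5.3026e-7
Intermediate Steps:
1/(-4853216/(-6435178) - 1885854) = 1/(-4853216*(-1/6435178) - 1885854) = 1/(2426608/3217589 - 1885854) = 1/(-6067900659398/3217589) = -3217589/6067900659398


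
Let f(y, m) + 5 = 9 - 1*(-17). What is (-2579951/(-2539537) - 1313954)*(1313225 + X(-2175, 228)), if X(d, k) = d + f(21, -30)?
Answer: -397711268604680967/230867 ≈ -1.7227e+12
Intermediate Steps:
f(y, m) = 21 (f(y, m) = -5 + (9 - 1*(-17)) = -5 + (9 + 17) = -5 + 26 = 21)
X(d, k) = 21 + d (X(d, k) = d + 21 = 21 + d)
(-2579951/(-2539537) - 1313954)*(1313225 + X(-2175, 228)) = (-2579951/(-2539537) - 1313954)*(1313225 + (21 - 2175)) = (-2579951*(-1/2539537) - 1313954)*(1313225 - 2154) = (234541/230867 - 1313954)*1311071 = -303348383577/230867*1311071 = -397711268604680967/230867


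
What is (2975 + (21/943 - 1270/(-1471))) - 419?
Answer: 3546791569/1387153 ≈ 2556.9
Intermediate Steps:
(2975 + (21/943 - 1270/(-1471))) - 419 = (2975 + (21*(1/943) - 1270*(-1/1471))) - 419 = (2975 + (21/943 + 1270/1471)) - 419 = (2975 + 1228501/1387153) - 419 = 4128008676/1387153 - 419 = 3546791569/1387153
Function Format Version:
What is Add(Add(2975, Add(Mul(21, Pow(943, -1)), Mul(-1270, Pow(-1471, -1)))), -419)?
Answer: Rational(3546791569, 1387153) ≈ 2556.9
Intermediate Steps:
Add(Add(2975, Add(Mul(21, Pow(943, -1)), Mul(-1270, Pow(-1471, -1)))), -419) = Add(Add(2975, Add(Mul(21, Rational(1, 943)), Mul(-1270, Rational(-1, 1471)))), -419) = Add(Add(2975, Add(Rational(21, 943), Rational(1270, 1471))), -419) = Add(Add(2975, Rational(1228501, 1387153)), -419) = Add(Rational(4128008676, 1387153), -419) = Rational(3546791569, 1387153)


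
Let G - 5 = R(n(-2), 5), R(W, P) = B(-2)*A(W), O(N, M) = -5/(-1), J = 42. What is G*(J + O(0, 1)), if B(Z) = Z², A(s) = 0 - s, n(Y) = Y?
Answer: 611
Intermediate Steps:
A(s) = -s
O(N, M) = 5 (O(N, M) = -5*(-1) = 5)
R(W, P) = -4*W (R(W, P) = (-2)²*(-W) = 4*(-W) = -4*W)
G = 13 (G = 5 - 4*(-2) = 5 + 8 = 13)
G*(J + O(0, 1)) = 13*(42 + 5) = 13*47 = 611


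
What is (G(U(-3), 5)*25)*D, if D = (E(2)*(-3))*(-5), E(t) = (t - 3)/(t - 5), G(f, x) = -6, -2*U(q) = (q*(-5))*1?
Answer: -750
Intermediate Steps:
U(q) = 5*q/2 (U(q) = -q*(-5)/2 = -(-5*q)/2 = -(-5)*q/2 = 5*q/2)
E(t) = (-3 + t)/(-5 + t)
D = 5 (D = (((-3 + 2)/(-5 + 2))*(-3))*(-5) = ((-1/(-3))*(-3))*(-5) = (-1/3*(-1)*(-3))*(-5) = ((1/3)*(-3))*(-5) = -1*(-5) = 5)
(G(U(-3), 5)*25)*D = -6*25*5 = -150*5 = -750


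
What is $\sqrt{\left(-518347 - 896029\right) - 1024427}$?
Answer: $i \sqrt{2438803} \approx 1561.7 i$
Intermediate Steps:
$\sqrt{\left(-518347 - 896029\right) - 1024427} = \sqrt{-1414376 - 1024427} = \sqrt{-2438803} = i \sqrt{2438803}$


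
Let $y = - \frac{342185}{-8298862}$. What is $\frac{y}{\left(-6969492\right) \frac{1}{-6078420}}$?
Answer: $\frac{57776226325}{1606634786614} \approx 0.035961$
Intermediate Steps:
$y = \frac{342185}{8298862}$ ($y = \left(-342185\right) \left(- \frac{1}{8298862}\right) = \frac{342185}{8298862} \approx 0.041233$)
$\frac{y}{\left(-6969492\right) \frac{1}{-6078420}} = \frac{342185}{8298862 \left(- \frac{6969492}{-6078420}\right)} = \frac{342185}{8298862 \left(\left(-6969492\right) \left(- \frac{1}{6078420}\right)\right)} = \frac{342185}{8298862 \cdot \frac{193597}{168845}} = \frac{342185}{8298862} \cdot \frac{168845}{193597} = \frac{57776226325}{1606634786614}$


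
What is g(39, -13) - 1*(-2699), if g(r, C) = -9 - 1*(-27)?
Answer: 2717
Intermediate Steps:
g(r, C) = 18 (g(r, C) = -9 + 27 = 18)
g(39, -13) - 1*(-2699) = 18 - 1*(-2699) = 18 + 2699 = 2717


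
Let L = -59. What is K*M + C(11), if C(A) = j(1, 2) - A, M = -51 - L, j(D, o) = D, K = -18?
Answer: -154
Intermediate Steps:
M = 8 (M = -51 - 1*(-59) = -51 + 59 = 8)
C(A) = 1 - A
K*M + C(11) = -18*8 + (1 - 1*11) = -144 + (1 - 11) = -144 - 10 = -154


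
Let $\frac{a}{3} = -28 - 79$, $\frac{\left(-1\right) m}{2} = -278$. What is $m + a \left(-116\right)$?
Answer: $37792$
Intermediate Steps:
$m = 556$ ($m = \left(-2\right) \left(-278\right) = 556$)
$a = -321$ ($a = 3 \left(-28 - 79\right) = 3 \left(-107\right) = -321$)
$m + a \left(-116\right) = 556 - -37236 = 556 + 37236 = 37792$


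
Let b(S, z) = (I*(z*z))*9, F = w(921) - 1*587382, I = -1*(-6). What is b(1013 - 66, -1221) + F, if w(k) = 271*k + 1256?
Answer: 80168879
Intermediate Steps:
w(k) = 1256 + 271*k
I = 6
F = -336535 (F = (1256 + 271*921) - 1*587382 = (1256 + 249591) - 587382 = 250847 - 587382 = -336535)
b(S, z) = 54*z² (b(S, z) = (6*(z*z))*9 = (6*z²)*9 = 54*z²)
b(1013 - 66, -1221) + F = 54*(-1221)² - 336535 = 54*1490841 - 336535 = 80505414 - 336535 = 80168879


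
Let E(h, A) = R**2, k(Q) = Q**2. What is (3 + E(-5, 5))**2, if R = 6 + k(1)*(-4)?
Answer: 49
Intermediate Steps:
R = 2 (R = 6 + 1**2*(-4) = 6 + 1*(-4) = 6 - 4 = 2)
E(h, A) = 4 (E(h, A) = 2**2 = 4)
(3 + E(-5, 5))**2 = (3 + 4)**2 = 7**2 = 49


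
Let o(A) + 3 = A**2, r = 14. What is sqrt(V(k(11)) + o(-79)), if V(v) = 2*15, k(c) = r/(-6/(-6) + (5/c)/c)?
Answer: 2*sqrt(1567) ≈ 79.171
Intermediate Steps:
o(A) = -3 + A**2
k(c) = 14/(1 + 5/c**2) (k(c) = 14/(-6/(-6) + (5/c)/c) = 14/(-6*(-1/6) + 5/c**2) = 14/(1 + 5/c**2))
V(v) = 30
sqrt(V(k(11)) + o(-79)) = sqrt(30 + (-3 + (-79)**2)) = sqrt(30 + (-3 + 6241)) = sqrt(30 + 6238) = sqrt(6268) = 2*sqrt(1567)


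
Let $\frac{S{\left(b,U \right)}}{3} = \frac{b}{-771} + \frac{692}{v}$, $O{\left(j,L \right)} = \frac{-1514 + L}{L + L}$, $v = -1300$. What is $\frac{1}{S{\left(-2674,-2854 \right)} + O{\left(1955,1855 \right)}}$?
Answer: $\frac{61975550}{551561319} \approx 0.11236$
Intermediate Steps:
$O{\left(j,L \right)} = \frac{-1514 + L}{2 L}$
$S{\left(b,U \right)} = - \frac{519}{325} - \frac{b}{257}$ ($S{\left(b,U \right)} = 3 \left(\frac{b}{-771} + \frac{692}{-1300}\right) = 3 \left(b \left(- \frac{1}{771}\right) + 692 \left(- \frac{1}{1300}\right)\right) = 3 \left(- \frac{b}{771} - \frac{173}{325}\right) = 3 \left(- \frac{173}{325} - \frac{b}{771}\right) = - \frac{519}{325} - \frac{b}{257}$)
$\frac{1}{S{\left(-2674,-2854 \right)} + O{\left(1955,1855 \right)}} = \frac{1}{\left(- \frac{519}{325} - - \frac{2674}{257}\right) + \frac{-1514 + 1855}{2 \cdot 1855}} = \frac{1}{\left(- \frac{519}{325} + \frac{2674}{257}\right) + \frac{1}{2} \cdot \frac{1}{1855} \cdot 341} = \frac{1}{\frac{735667}{83525} + \frac{341}{3710}} = \frac{1}{\frac{551561319}{61975550}} = \frac{61975550}{551561319}$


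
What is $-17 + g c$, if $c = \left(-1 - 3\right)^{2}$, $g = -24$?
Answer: $-401$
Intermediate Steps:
$c = 16$ ($c = \left(-4\right)^{2} = 16$)
$-17 + g c = -17 - 384 = -401$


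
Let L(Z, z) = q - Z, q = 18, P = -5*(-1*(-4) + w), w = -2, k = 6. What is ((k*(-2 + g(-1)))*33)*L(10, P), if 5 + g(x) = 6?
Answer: -1584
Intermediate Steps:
g(x) = 1 (g(x) = -5 + 6 = 1)
P = -10 (P = -5*(-1*(-4) - 2) = -5*(4 - 2) = -5*2 = -10)
L(Z, z) = 18 - Z
((k*(-2 + g(-1)))*33)*L(10, P) = ((6*(-2 + 1))*33)*(18 - 1*10) = ((6*(-1))*33)*(18 - 10) = -6*33*8 = -198*8 = -1584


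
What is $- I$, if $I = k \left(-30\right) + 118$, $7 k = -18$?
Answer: $- \frac{1366}{7} \approx -195.14$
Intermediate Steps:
$k = - \frac{18}{7}$ ($k = \frac{1}{7} \left(-18\right) = - \frac{18}{7} \approx -2.5714$)
$I = \frac{1366}{7}$ ($I = \left(- \frac{18}{7}\right) \left(-30\right) + 118 = \frac{540}{7} + 118 = \frac{1366}{7} \approx 195.14$)
$- I = \left(-1\right) \frac{1366}{7} = - \frac{1366}{7}$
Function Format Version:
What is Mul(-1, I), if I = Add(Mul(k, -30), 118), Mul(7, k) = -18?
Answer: Rational(-1366, 7) ≈ -195.14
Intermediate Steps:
k = Rational(-18, 7) (k = Mul(Rational(1, 7), -18) = Rational(-18, 7) ≈ -2.5714)
I = Rational(1366, 7) (I = Add(Mul(Rational(-18, 7), -30), 118) = Add(Rational(540, 7), 118) = Rational(1366, 7) ≈ 195.14)
Mul(-1, I) = Mul(-1, Rational(1366, 7)) = Rational(-1366, 7)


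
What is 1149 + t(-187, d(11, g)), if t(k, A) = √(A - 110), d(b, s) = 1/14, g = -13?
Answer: 1149 + 9*I*√266/14 ≈ 1149.0 + 10.485*I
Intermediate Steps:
d(b, s) = 1/14
t(k, A) = √(-110 + A)
1149 + t(-187, d(11, g)) = 1149 + √(-110 + 1/14) = 1149 + √(-1539/14) = 1149 + 9*I*√266/14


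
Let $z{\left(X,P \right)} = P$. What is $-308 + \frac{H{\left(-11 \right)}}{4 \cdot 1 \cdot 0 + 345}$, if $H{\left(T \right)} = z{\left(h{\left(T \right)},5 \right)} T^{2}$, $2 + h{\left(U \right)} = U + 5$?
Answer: $- \frac{21131}{69} \approx -306.25$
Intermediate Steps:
$h{\left(U \right)} = 3 + U$ ($h{\left(U \right)} = -2 + \left(U + 5\right) = -2 + \left(5 + U\right) = 3 + U$)
$H{\left(T \right)} = 5 T^{2}$
$-308 + \frac{H{\left(-11 \right)}}{4 \cdot 1 \cdot 0 + 345} = -308 + \frac{5 \left(-11\right)^{2}}{4 \cdot 1 \cdot 0 + 345} = -308 + \frac{5 \cdot 121}{4 \cdot 0 + 345} = -308 + \frac{605}{0 + 345} = -308 + \frac{605}{345} = -308 + 605 \cdot \frac{1}{345} = -308 + \frac{121}{69} = - \frac{21131}{69}$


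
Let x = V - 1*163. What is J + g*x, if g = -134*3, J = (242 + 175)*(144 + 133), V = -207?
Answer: 264249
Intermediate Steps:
J = 115509 (J = 417*277 = 115509)
g = -402
x = -370 (x = -207 - 1*163 = -207 - 163 = -370)
J + g*x = 115509 - 402*(-370) = 115509 + 148740 = 264249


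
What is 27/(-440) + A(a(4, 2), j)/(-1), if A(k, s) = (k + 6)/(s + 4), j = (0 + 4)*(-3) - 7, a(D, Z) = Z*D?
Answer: 1151/1320 ≈ 0.87197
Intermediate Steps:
a(D, Z) = D*Z
j = -19 (j = 4*(-3) - 7 = -12 - 7 = -19)
A(k, s) = (6 + k)/(4 + s)
27/(-440) + A(a(4, 2), j)/(-1) = 27/(-440) + ((6 + 4*2)/(4 - 19))/(-1) = 27*(-1/440) + ((6 + 8)/(-15))*(-1) = -27/440 - 1/15*14*(-1) = -27/440 - 14/15*(-1) = -27/440 + 14/15 = 1151/1320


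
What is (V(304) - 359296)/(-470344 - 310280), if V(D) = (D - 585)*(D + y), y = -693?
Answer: 83329/260208 ≈ 0.32024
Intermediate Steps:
V(D) = (-693 + D)*(-585 + D) (V(D) = (D - 585)*(D - 693) = (-585 + D)*(-693 + D) = (-693 + D)*(-585 + D))
(V(304) - 359296)/(-470344 - 310280) = ((405405 + 304² - 1278*304) - 359296)/(-470344 - 310280) = ((405405 + 92416 - 388512) - 359296)/(-780624) = (109309 - 359296)*(-1/780624) = -249987*(-1/780624) = 83329/260208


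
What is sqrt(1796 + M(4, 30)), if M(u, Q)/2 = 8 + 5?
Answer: sqrt(1822) ≈ 42.685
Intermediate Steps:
M(u, Q) = 26 (M(u, Q) = 2*(8 + 5) = 2*13 = 26)
sqrt(1796 + M(4, 30)) = sqrt(1796 + 26) = sqrt(1822)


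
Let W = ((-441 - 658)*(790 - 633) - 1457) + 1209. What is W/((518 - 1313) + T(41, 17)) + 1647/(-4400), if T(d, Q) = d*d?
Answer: -380869821/1949200 ≈ -195.40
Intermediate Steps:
T(d, Q) = d²
W = -172791 (W = (-1099*157 - 1457) + 1209 = (-172543 - 1457) + 1209 = -174000 + 1209 = -172791)
W/((518 - 1313) + T(41, 17)) + 1647/(-4400) = -172791/((518 - 1313) + 41²) + 1647/(-4400) = -172791/(-795 + 1681) + 1647*(-1/4400) = -172791/886 - 1647/4400 = -380869821/1949200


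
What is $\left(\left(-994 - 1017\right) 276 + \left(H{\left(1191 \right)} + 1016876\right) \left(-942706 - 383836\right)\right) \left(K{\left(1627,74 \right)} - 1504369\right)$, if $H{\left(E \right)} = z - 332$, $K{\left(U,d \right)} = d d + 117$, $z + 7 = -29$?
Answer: $2021011173638904672$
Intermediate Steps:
$z = -36$ ($z = -7 - 29 = -36$)
$K{\left(U,d \right)} = 117 + d^{2}$ ($K{\left(U,d \right)} = d^{2} + 117 = 117 + d^{2}$)
$H{\left(E \right)} = -368$ ($H{\left(E \right)} = -36 - 332 = -368$)
$\left(\left(-994 - 1017\right) 276 + \left(H{\left(1191 \right)} + 1016876\right) \left(-942706 - 383836\right)\right) \left(K{\left(1627,74 \right)} - 1504369\right) = \left(\left(-994 - 1017\right) 276 + \left(-368 + 1016876\right) \left(-942706 - 383836\right)\right) \left(\left(117 + 74^{2}\right) - 1504369\right) = \left(\left(-2011\right) 276 + 1016508 \left(-1326542\right)\right) \left(\left(117 + 5476\right) - 1504369\right) = \left(-555036 - 1348440555336\right) \left(5593 - 1504369\right) = \left(-1348441110372\right) \left(-1498776\right) = 2021011173638904672$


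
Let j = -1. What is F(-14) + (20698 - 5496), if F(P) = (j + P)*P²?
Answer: 12262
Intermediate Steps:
F(P) = P²*(-1 + P) (F(P) = (-1 + P)*P² = P²*(-1 + P))
F(-14) + (20698 - 5496) = (-14)²*(-1 - 14) + (20698 - 5496) = 196*(-15) + 15202 = -2940 + 15202 = 12262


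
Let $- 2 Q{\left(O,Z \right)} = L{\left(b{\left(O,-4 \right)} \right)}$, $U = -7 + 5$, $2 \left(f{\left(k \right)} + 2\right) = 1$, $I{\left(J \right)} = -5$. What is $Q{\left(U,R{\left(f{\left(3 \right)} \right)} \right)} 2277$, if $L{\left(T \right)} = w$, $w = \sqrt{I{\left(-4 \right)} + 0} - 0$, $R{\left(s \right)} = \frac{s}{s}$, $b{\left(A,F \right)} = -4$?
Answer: $- \frac{2277 i \sqrt{5}}{2} \approx - 2545.8 i$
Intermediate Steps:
$f{\left(k \right)} = - \frac{3}{2}$ ($f{\left(k \right)} = -2 + \frac{1}{2} \cdot 1 = -2 + \frac{1}{2} = - \frac{3}{2}$)
$R{\left(s \right)} = 1$
$U = -2$
$w = i \sqrt{5}$ ($w = \sqrt{-5 + 0} - 0 = \sqrt{-5} + 0 = i \sqrt{5} + 0 = i \sqrt{5} \approx 2.2361 i$)
$L{\left(T \right)} = i \sqrt{5}$
$Q{\left(O,Z \right)} = - \frac{i \sqrt{5}}{2}$
$Q{\left(U,R{\left(f{\left(3 \right)} \right)} \right)} 2277 = - \frac{i \sqrt{5}}{2} \cdot 2277 = - \frac{2277 i \sqrt{5}}{2}$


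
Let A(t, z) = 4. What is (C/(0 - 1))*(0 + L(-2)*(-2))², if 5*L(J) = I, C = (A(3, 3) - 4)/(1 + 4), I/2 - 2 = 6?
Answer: 0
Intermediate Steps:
I = 16 (I = 4 + 2*6 = 4 + 12 = 16)
C = 0 (C = (4 - 4)/(1 + 4) = 0/5 = 0*(⅕) = 0)
L(J) = 16/5 (L(J) = (⅕)*16 = 16/5)
(C/(0 - 1))*(0 + L(-2)*(-2))² = (0/(0 - 1))*(0 + (16/5)*(-2))² = (0/(-1))*(0 - 32/5)² = (-1*0)*(-32/5)² = 0*(1024/25) = 0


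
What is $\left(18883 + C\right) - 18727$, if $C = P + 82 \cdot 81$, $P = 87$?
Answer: $6885$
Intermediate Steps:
$C = 6729$ ($C = 87 + 82 \cdot 81 = 87 + 6642 = 6729$)
$\left(18883 + C\right) - 18727 = \left(18883 + 6729\right) - 18727 = 25612 - 18727 = 6885$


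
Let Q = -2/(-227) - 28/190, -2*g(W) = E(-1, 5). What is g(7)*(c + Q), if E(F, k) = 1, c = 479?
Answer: -10326647/43130 ≈ -239.43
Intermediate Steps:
g(W) = -½ (g(W) = -½*1 = -½)
Q = -2988/21565 (Q = -2*(-1/227) - 28*1/190 = 2/227 - 14/95 = -2988/21565 ≈ -0.13856)
g(7)*(c + Q) = -(479 - 2988/21565)/2 = -½*10326647/21565 = -10326647/43130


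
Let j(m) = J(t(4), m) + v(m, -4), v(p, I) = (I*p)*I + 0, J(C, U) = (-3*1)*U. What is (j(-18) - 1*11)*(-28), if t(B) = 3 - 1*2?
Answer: 6860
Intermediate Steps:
t(B) = 1 (t(B) = 3 - 2 = 1)
J(C, U) = -3*U
v(p, I) = p*I**2 (v(p, I) = p*I**2 + 0 = p*I**2)
j(m) = 13*m (j(m) = -3*m + m*(-4)**2 = -3*m + m*16 = -3*m + 16*m = 13*m)
(j(-18) - 1*11)*(-28) = (13*(-18) - 1*11)*(-28) = (-234 - 11)*(-28) = -245*(-28) = 6860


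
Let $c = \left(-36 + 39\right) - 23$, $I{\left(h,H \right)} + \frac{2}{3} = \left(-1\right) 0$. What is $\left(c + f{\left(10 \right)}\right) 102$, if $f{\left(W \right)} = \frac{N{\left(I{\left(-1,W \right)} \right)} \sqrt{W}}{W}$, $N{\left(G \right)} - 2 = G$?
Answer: $-2040 + \frac{68 \sqrt{10}}{5} \approx -1997.0$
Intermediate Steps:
$I{\left(h,H \right)} = - \frac{2}{3}$ ($I{\left(h,H \right)} = - \frac{2}{3} - 0 = - \frac{2}{3} + 0 = - \frac{2}{3}$)
$N{\left(G \right)} = 2 + G$
$c = -20$ ($c = 3 - 23 = -20$)
$f{\left(W \right)} = \frac{4}{3 \sqrt{W}}$ ($f{\left(W \right)} = \frac{\left(2 - \frac{2}{3}\right) \sqrt{W}}{W} = \frac{\frac{4}{3} \sqrt{W}}{W} = \frac{4}{3 \sqrt{W}}$)
$\left(c + f{\left(10 \right)}\right) 102 = \left(-20 + \frac{4}{3 \sqrt{10}}\right) 102 = \left(-20 + \frac{4 \frac{\sqrt{10}}{10}}{3}\right) 102 = \left(-20 + \frac{2 \sqrt{10}}{15}\right) 102 = -2040 + \frac{68 \sqrt{10}}{5}$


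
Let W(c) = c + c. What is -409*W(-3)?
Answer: 2454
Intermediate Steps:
W(c) = 2*c
-409*W(-3) = -818*(-3) = -409*(-6) = 2454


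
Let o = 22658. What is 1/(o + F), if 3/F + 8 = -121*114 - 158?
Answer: 13960/316305677 ≈ 4.4135e-5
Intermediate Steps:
F = -3/13960 (F = 3/(-8 + (-121*114 - 158)) = 3/(-8 + (-13794 - 158)) = 3/(-8 - 13952) = 3/(-13960) = 3*(-1/13960) = -3/13960 ≈ -0.00021490)
1/(o + F) = 1/(22658 - 3/13960) = 1/(316305677/13960) = 13960/316305677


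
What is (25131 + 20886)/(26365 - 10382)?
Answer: 46017/15983 ≈ 2.8791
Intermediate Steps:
(25131 + 20886)/(26365 - 10382) = 46017/15983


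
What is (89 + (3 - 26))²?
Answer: 4356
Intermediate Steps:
(89 + (3 - 26))² = (89 - 23)² = 66² = 4356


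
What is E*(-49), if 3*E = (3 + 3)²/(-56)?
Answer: 21/2 ≈ 10.500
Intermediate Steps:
E = -3/14 (E = ((3 + 3)²/(-56))/3 = (6²*(-1/56))/3 = (36*(-1/56))/3 = (⅓)*(-9/14) = -3/14 ≈ -0.21429)
E*(-49) = -3/14*(-49) = 21/2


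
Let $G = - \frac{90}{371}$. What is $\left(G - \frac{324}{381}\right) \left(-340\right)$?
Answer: $\frac{17509320}{47117} \approx 371.61$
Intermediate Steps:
$G = - \frac{90}{371}$ ($G = \left(-90\right) \frac{1}{371} = - \frac{90}{371} \approx -0.24259$)
$\left(G - \frac{324}{381}\right) \left(-340\right) = \left(- \frac{90}{371} - \frac{324}{381}\right) \left(-340\right) = \left(- \frac{90}{371} - \frac{108}{127}\right) \left(-340\right) = \left(- \frac{51498}{47117}\right) \left(-340\right) = \frac{17509320}{47117}$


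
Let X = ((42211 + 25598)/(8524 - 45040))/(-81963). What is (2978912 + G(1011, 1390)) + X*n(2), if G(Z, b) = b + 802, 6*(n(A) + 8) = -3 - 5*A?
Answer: 2549236495426583/855131688 ≈ 2.9811e+6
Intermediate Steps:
n(A) = -17/2 - 5*A/6 (n(A) = -8 + (-3 - 5*A)/6 = -8 + (-½ - 5*A/6) = -17/2 - 5*A/6)
G(Z, b) = 802 + b
X = 3229/142521948 (X = (67809/(-36516))*(-1/81963) = (67809*(-1/36516))*(-1/81963) = -22603/12172*(-1/81963) = 3229/142521948 ≈ 2.2656e-5)
(2978912 + G(1011, 1390)) + X*n(2) = (2978912 + (802 + 1390)) + 3229*(-17/2 - ⅚*2)/142521948 = (2978912 + 2192) + 3229*(-17/2 - 5/3)/142521948 = 2981104 + (3229/142521948)*(-61/6) = 2981104 - 196969/855131688 = 2549236495426583/855131688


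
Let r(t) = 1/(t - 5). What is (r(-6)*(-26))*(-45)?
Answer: -1170/11 ≈ -106.36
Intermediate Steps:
r(t) = 1/(-5 + t)
(r(-6)*(-26))*(-45) = (-26/(-5 - 6))*(-45) = (-26/(-11))*(-45) = -1/11*(-26)*(-45) = (26/11)*(-45) = -1170/11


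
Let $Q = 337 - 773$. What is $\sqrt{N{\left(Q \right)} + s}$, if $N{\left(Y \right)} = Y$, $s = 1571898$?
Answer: $\sqrt{1571462} \approx 1253.6$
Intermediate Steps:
$Q = -436$
$\sqrt{N{\left(Q \right)} + s} = \sqrt{-436 + 1571898} = \sqrt{1571462}$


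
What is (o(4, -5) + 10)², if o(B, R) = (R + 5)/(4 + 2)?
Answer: 100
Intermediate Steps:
o(B, R) = ⅚ + R/6 (o(B, R) = (5 + R)/6 = (5 + R)*(⅙) = ⅚ + R/6)
(o(4, -5) + 10)² = ((⅚ + (⅙)*(-5)) + 10)² = ((⅚ - ⅚) + 10)² = (0 + 10)² = 10² = 100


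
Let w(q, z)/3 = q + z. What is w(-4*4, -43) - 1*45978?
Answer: -46155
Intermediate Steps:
w(q, z) = 3*q + 3*z (w(q, z) = 3*(q + z) = 3*q + 3*z)
w(-4*4, -43) - 1*45978 = (3*(-4*4) + 3*(-43)) - 1*45978 = (3*(-16) - 129) - 45978 = (-48 - 129) - 45978 = -177 - 45978 = -46155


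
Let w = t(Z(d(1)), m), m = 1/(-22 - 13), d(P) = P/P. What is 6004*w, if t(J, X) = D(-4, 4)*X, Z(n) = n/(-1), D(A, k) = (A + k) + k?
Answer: -24016/35 ≈ -686.17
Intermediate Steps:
D(A, k) = A + 2*k
d(P) = 1
Z(n) = -n (Z(n) = n*(-1) = -n)
m = -1/35 (m = 1/(-35) = -1/35 ≈ -0.028571)
t(J, X) = 4*X (t(J, X) = (-4 + 2*4)*X = (-4 + 8)*X = 4*X)
w = -4/35 (w = 4*(-1/35) = -4/35 ≈ -0.11429)
6004*w = 6004*(-4/35) = -24016/35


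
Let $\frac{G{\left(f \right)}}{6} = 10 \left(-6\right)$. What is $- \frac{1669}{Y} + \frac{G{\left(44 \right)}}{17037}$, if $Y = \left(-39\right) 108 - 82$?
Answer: $\frac{2987657}{8128542} \approx 0.36755$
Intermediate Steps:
$Y = -4294$ ($Y = -4212 - 82 = -4294$)
$G{\left(f \right)} = -360$ ($G{\left(f \right)} = 6 \cdot 10 \left(-6\right) = 6 \left(-60\right) = -360$)
$- \frac{1669}{Y} + \frac{G{\left(44 \right)}}{17037} = - \frac{1669}{-4294} - \frac{360}{17037} = \left(-1669\right) \left(- \frac{1}{4294}\right) - \frac{40}{1893} = \frac{1669}{4294} - \frac{40}{1893} = \frac{2987657}{8128542}$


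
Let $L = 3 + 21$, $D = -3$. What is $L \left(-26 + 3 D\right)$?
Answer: $-840$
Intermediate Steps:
$L = 24$
$L \left(-26 + 3 D\right) = 24 \left(-26 + 3 \left(-3\right)\right) = 24 \left(-26 - 9\right) = 24 \left(-35\right) = -840$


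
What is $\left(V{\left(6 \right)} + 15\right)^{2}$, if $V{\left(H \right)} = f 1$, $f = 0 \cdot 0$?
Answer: $225$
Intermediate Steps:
$f = 0$
$V{\left(H \right)} = 0$ ($V{\left(H \right)} = 0 \cdot 1 = 0$)
$\left(V{\left(6 \right)} + 15\right)^{2} = \left(0 + 15\right)^{2} = 15^{2} = 225$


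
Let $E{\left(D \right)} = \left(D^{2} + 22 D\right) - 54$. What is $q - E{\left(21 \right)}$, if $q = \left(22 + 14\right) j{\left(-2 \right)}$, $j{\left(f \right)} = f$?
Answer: $-921$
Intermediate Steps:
$E{\left(D \right)} = -54 + D^{2} + 22 D$
$q = -72$ ($q = \left(22 + 14\right) \left(-2\right) = 36 \left(-2\right) = -72$)
$q - E{\left(21 \right)} = -72 - \left(-54 + 21^{2} + 22 \cdot 21\right) = -72 - \left(-54 + 441 + 462\right) = -72 - 849 = -921$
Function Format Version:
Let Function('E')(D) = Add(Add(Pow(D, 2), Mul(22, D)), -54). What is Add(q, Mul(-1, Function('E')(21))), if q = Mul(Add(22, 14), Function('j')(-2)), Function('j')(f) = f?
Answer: -921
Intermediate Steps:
Function('E')(D) = Add(-54, Pow(D, 2), Mul(22, D))
q = -72 (q = Mul(Add(22, 14), -2) = Mul(36, -2) = -72)
Add(q, Mul(-1, Function('E')(21))) = Add(-72, Mul(-1, Add(-54, Pow(21, 2), Mul(22, 21)))) = Add(-72, Mul(-1, Add(-54, 441, 462))) = Add(-72, Mul(-1, 849)) = Add(-72, -849) = -921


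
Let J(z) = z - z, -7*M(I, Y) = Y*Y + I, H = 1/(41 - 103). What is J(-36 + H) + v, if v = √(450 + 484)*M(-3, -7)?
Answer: -46*√934/7 ≈ -200.83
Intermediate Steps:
H = -1/62 (H = 1/(-62) = -1/62 ≈ -0.016129)
M(I, Y) = -I/7 - Y²/7 (M(I, Y) = -(Y*Y + I)/7 = -(Y² + I)/7 = -(I + Y²)/7 = -I/7 - Y²/7)
J(z) = 0
v = -46*√934/7 (v = √(450 + 484)*(-⅐*(-3) - ⅐*(-7)²) = √934*(3/7 - ⅐*49) = √934*(3/7 - 7) = √934*(-46/7) = -46*√934/7 ≈ -200.83)
J(-36 + H) + v = 0 - 46*√934/7 = -46*√934/7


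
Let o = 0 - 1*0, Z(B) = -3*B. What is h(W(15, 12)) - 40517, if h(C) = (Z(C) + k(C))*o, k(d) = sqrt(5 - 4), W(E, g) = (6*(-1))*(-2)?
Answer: -40517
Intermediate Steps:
o = 0 (o = 0 + 0 = 0)
W(E, g) = 12 (W(E, g) = -6*(-2) = 12)
k(d) = 1 (k(d) = sqrt(1) = 1)
h(C) = 0 (h(C) = (-3*C + 1)*0 = (1 - 3*C)*0 = 0)
h(W(15, 12)) - 40517 = 0 - 40517 = -40517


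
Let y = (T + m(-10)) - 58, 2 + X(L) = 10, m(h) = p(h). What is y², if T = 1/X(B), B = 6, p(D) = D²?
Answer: 113569/64 ≈ 1774.5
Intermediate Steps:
m(h) = h²
X(L) = 8 (X(L) = -2 + 10 = 8)
T = ⅛ (T = 1/8 = ⅛ ≈ 0.12500)
y = 337/8 (y = (⅛ + (-10)²) - 58 = (⅛ + 100) - 58 = 801/8 - 58 = 337/8 ≈ 42.125)
y² = (337/8)² = 113569/64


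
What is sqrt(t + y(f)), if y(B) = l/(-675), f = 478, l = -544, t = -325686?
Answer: I*sqrt(659512518)/45 ≈ 570.69*I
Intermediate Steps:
y(B) = 544/675 (y(B) = -544/(-675) = -544*(-1/675) = 544/675)
sqrt(t + y(f)) = sqrt(-325686 + 544/675) = sqrt(-219837506/675) = I*sqrt(659512518)/45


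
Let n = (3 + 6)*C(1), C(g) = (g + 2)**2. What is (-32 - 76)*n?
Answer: -8748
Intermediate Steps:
C(g) = (2 + g)**2
n = 81 (n = (3 + 6)*(2 + 1)**2 = 9*3**2 = 9*9 = 81)
(-32 - 76)*n = (-32 - 76)*81 = -108*81 = -8748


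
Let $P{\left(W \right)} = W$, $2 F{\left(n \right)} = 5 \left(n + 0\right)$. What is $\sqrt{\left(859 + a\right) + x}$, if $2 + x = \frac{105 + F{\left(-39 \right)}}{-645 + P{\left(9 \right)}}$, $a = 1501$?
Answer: $\frac{\sqrt{105977422}}{212} \approx 48.559$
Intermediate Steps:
$F{\left(n \right)} = \frac{5 n}{2}$ ($F{\left(n \right)} = \frac{5 \left(n + 0\right)}{2} = \frac{5 n}{2}$)
$x = - \frac{853}{424}$ ($x = -2 + \frac{105 + \frac{5}{2} \left(-39\right)}{-645 + 9} = -2 + \frac{105 - \frac{195}{2}}{-636} = -2 + \frac{15}{2} \left(- \frac{1}{636}\right) = -2 - \frac{5}{424} = - \frac{853}{424} \approx -2.0118$)
$\sqrt{\left(859 + a\right) + x} = \sqrt{\left(859 + 1501\right) - \frac{853}{424}} = \sqrt{2360 - \frac{853}{424}} = \sqrt{\frac{999787}{424}} = \frac{\sqrt{105977422}}{212}$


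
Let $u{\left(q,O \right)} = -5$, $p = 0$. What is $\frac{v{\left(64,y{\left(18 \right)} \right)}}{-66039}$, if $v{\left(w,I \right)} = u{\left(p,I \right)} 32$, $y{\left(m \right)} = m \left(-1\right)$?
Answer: $\frac{160}{66039} \approx 0.0024228$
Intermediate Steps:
$y{\left(m \right)} = - m$
$v{\left(w,I \right)} = -160$ ($v{\left(w,I \right)} = \left(-5\right) 32 = -160$)
$\frac{v{\left(64,y{\left(18 \right)} \right)}}{-66039} = - \frac{160}{-66039} = \left(-160\right) \left(- \frac{1}{66039}\right) = \frac{160}{66039}$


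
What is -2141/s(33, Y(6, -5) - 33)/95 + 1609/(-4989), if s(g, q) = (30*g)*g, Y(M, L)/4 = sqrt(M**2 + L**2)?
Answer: -1668151433/5161369950 ≈ -0.32320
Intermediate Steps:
Y(M, L) = 4*sqrt(L**2 + M**2) (Y(M, L) = 4*sqrt(M**2 + L**2) = 4*sqrt(L**2 + M**2))
s(g, q) = 30*g**2
-2141/s(33, Y(6, -5) - 33)/95 + 1609/(-4989) = -2141/(30*33**2)/95 + 1609/(-4989) = -2141/(30*1089)*(1/95) + 1609*(-1/4989) = -2141/32670*(1/95) - 1609/4989 = -2141*1/32670*(1/95) - 1609/4989 = -2141/32670*1/95 - 1609/4989 = -2141/3103650 - 1609/4989 = -1668151433/5161369950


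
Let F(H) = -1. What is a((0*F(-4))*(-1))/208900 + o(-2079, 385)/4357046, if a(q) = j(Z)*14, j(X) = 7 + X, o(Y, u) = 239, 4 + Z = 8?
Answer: 90114023/113773363675 ≈ 0.00079205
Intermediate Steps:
Z = 4 (Z = -4 + 8 = 4)
a(q) = 154 (a(q) = (7 + 4)*14 = 11*14 = 154)
a((0*F(-4))*(-1))/208900 + o(-2079, 385)/4357046 = 154/208900 + 239/4357046 = 154*(1/208900) + 239*(1/4357046) = 77/104450 + 239/4357046 = 90114023/113773363675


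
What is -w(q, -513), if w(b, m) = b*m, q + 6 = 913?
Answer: 465291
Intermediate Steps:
q = 907 (q = -6 + 913 = 907)
-w(q, -513) = -907*(-513) = -1*(-465291) = 465291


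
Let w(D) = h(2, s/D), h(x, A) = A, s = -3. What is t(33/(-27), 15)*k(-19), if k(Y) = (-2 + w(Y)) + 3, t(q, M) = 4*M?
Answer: 1320/19 ≈ 69.474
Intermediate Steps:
w(D) = -3/D
k(Y) = 1 - 3/Y (k(Y) = (-2 - 3/Y) + 3 = 1 - 3/Y)
t(33/(-27), 15)*k(-19) = (4*15)*((-3 - 19)/(-19)) = 60*(-1/19*(-22)) = 60*(22/19) = 1320/19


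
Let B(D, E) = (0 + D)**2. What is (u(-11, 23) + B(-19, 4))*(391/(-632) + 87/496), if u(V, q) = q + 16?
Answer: -434225/2449 ≈ -177.31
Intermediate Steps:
u(V, q) = 16 + q
B(D, E) = D**2
(u(-11, 23) + B(-19, 4))*(391/(-632) + 87/496) = ((16 + 23) + (-19)**2)*(391/(-632) + 87/496) = (39 + 361)*(391*(-1/632) + 87*(1/496)) = 400*(-391/632 + 87/496) = 400*(-17369/39184) = -434225/2449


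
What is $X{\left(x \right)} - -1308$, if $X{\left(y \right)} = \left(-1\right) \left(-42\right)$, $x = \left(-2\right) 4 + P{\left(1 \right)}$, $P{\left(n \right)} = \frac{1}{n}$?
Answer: $1350$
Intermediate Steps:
$x = -7$ ($x = \left(-2\right) 4 + 1^{-1} = -8 + 1 = -7$)
$X{\left(y \right)} = 42$
$X{\left(x \right)} - -1308 = 42 - -1308 = 42 + 1308 = 1350$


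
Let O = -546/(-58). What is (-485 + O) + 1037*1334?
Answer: 40103590/29 ≈ 1.3829e+6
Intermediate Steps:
O = 273/29 (O = -546*(-1/58) = 273/29 ≈ 9.4138)
(-485 + O) + 1037*1334 = (-485 + 273/29) + 1037*1334 = -13792/29 + 1383358 = 40103590/29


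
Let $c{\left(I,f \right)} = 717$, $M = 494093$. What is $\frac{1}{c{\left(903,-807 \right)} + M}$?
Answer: $\frac{1}{494810} \approx 2.021 \cdot 10^{-6}$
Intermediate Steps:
$\frac{1}{c{\left(903,-807 \right)} + M} = \frac{1}{717 + 494093} = \frac{1}{494810}$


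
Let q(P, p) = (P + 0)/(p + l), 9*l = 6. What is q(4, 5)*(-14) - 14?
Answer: -406/17 ≈ -23.882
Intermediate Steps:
l = ⅔ (l = (⅑)*6 = ⅔ ≈ 0.66667)
q(P, p) = P/(⅔ + p) (q(P, p) = (P + 0)/(p + ⅔) = P/(⅔ + p))
q(4, 5)*(-14) - 14 = (3*4/(2 + 3*5))*(-14) - 14 = (3*4/(2 + 15))*(-14) - 14 = (3*4/17)*(-14) - 14 = (3*4*(1/17))*(-14) - 14 = (12/17)*(-14) - 14 = -168/17 - 14 = -406/17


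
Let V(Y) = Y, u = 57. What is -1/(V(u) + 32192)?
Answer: -1/32249 ≈ -3.1009e-5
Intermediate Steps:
-1/(V(u) + 32192) = -1/(57 + 32192) = -1/32249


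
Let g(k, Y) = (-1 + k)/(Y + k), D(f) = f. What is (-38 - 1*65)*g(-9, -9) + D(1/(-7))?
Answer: -3614/63 ≈ -57.365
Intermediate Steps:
g(k, Y) = (-1 + k)/(Y + k)
(-38 - 1*65)*g(-9, -9) + D(1/(-7)) = (-38 - 1*65)*((-1 - 9)/(-9 - 9)) + 1/(-7) = (-38 - 65)*(-10/(-18)) - ⅐ = -(-103)*(-10)/18 - ⅐ = -103*5/9 - ⅐ = -515/9 - ⅐ = -3614/63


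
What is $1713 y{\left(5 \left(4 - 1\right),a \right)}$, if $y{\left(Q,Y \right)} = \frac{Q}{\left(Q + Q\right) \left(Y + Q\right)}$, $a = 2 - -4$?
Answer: $\frac{571}{14} \approx 40.786$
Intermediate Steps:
$a = 6$ ($a = 2 + 4 = 6$)
$y{\left(Q,Y \right)} = \frac{1}{2 \left(Q + Y\right)}$ ($y{\left(Q,Y \right)} = \frac{Q}{2 Q \left(Q + Y\right)} = Q \frac{1}{2 Q \left(Q + Y\right)} = \frac{1}{2 \left(Q + Y\right)}$)
$1713 y{\left(5 \left(4 - 1\right),a \right)} = 1713 \frac{1}{2 \left(5 \left(4 - 1\right) + 6\right)} = 1713 \frac{1}{2 \left(5 \cdot 3 + 6\right)} = 1713 \frac{1}{2 \left(15 + 6\right)} = 1713 \frac{1}{2 \cdot 21} = 1713 \cdot \frac{1}{2} \cdot \frac{1}{21} = 1713 \cdot \frac{1}{42} = \frac{571}{14}$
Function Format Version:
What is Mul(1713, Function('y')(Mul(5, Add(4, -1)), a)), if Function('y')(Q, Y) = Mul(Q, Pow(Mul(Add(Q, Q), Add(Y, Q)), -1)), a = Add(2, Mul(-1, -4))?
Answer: Rational(571, 14) ≈ 40.786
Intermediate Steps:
a = 6 (a = Add(2, 4) = 6)
Function('y')(Q, Y) = Mul(Rational(1, 2), Pow(Add(Q, Y), -1)) (Function('y')(Q, Y) = Mul(Q, Pow(Mul(Mul(2, Q), Add(Q, Y)), -1)) = Mul(Q, Pow(Mul(2, Q, Add(Q, Y)), -1)) = Mul(Q, Mul(Rational(1, 2), Pow(Q, -1), Pow(Add(Q, Y), -1))) = Mul(Rational(1, 2), Pow(Add(Q, Y), -1)))
Mul(1713, Function('y')(Mul(5, Add(4, -1)), a)) = Mul(1713, Mul(Rational(1, 2), Pow(Add(Mul(5, Add(4, -1)), 6), -1))) = Mul(1713, Mul(Rational(1, 2), Pow(Add(Mul(5, 3), 6), -1))) = Mul(1713, Mul(Rational(1, 2), Pow(Add(15, 6), -1))) = Mul(1713, Mul(Rational(1, 2), Pow(21, -1))) = Mul(1713, Mul(Rational(1, 2), Rational(1, 21))) = Mul(1713, Rational(1, 42)) = Rational(571, 14)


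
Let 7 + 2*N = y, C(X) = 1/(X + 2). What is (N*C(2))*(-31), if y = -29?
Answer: 279/2 ≈ 139.50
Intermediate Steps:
C(X) = 1/(2 + X)
N = -18 (N = -7/2 + (½)*(-29) = -7/2 - 29/2 = -18)
(N*C(2))*(-31) = -18/(2 + 2)*(-31) = -18/4*(-31) = -18*¼*(-31) = -9/2*(-31) = 279/2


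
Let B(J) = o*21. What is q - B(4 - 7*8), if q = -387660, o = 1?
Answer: -387681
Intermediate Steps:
B(J) = 21 (B(J) = 1*21 = 21)
q - B(4 - 7*8) = -387660 - 1*21 = -387660 - 21 = -387681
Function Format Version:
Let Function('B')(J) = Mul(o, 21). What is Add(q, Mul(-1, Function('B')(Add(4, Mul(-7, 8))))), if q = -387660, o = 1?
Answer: -387681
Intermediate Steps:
Function('B')(J) = 21 (Function('B')(J) = Mul(1, 21) = 21)
Add(q, Mul(-1, Function('B')(Add(4, Mul(-7, 8))))) = Add(-387660, Mul(-1, 21)) = Add(-387660, -21) = -387681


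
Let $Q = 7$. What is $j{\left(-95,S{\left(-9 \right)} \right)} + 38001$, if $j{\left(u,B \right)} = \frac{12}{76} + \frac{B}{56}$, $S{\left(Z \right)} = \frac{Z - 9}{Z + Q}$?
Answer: $\frac{40433403}{1064} \approx 38001.0$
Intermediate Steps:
$S{\left(Z \right)} = \frac{-9 + Z}{7 + Z}$ ($S{\left(Z \right)} = \frac{Z - 9}{Z + 7} = \frac{-9 + Z}{7 + Z}$)
$j{\left(u,B \right)} = \frac{3}{19} + \frac{B}{56}$ ($j{\left(u,B \right)} = 12 \cdot \frac{1}{76} + B \frac{1}{56} = \frac{3}{19} + \frac{B}{56}$)
$j{\left(-95,S{\left(-9 \right)} \right)} + 38001 = \left(\frac{3}{19} + \frac{\frac{1}{7 - 9} \left(-9 - 9\right)}{56}\right) + 38001 = \left(\frac{3}{19} + \frac{\frac{1}{-2} \left(-18\right)}{56}\right) + 38001 = \left(\frac{3}{19} + \frac{\left(- \frac{1}{2}\right) \left(-18\right)}{56}\right) + 38001 = \left(\frac{3}{19} + \frac{1}{56} \cdot 9\right) + 38001 = \left(\frac{3}{19} + \frac{9}{56}\right) + 38001 = \frac{339}{1064} + 38001 = \frac{40433403}{1064}$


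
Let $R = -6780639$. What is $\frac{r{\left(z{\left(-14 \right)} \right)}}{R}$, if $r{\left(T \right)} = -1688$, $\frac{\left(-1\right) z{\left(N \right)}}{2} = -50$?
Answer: $\frac{1688}{6780639} \approx 0.00024894$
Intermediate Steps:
$z{\left(N \right)} = 100$ ($z{\left(N \right)} = \left(-2\right) \left(-50\right) = 100$)
$\frac{r{\left(z{\left(-14 \right)} \right)}}{R} = - \frac{1688}{-6780639} = \left(-1688\right) \left(- \frac{1}{6780639}\right) = \frac{1688}{6780639}$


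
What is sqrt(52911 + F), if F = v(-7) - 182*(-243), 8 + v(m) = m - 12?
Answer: 3*sqrt(10790) ≈ 311.63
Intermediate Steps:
v(m) = -20 + m (v(m) = -8 + (m - 12) = -8 + (-12 + m) = -20 + m)
F = 44199 (F = (-20 - 7) - 182*(-243) = -27 + 44226 = 44199)
sqrt(52911 + F) = sqrt(52911 + 44199) = sqrt(97110) = 3*sqrt(10790)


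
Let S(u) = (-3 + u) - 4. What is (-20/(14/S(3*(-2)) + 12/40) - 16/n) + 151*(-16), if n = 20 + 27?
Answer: -11348168/4747 ≈ -2390.6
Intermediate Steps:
S(u) = -7 + u
n = 47
(-20/(14/S(3*(-2)) + 12/40) - 16/n) + 151*(-16) = (-20/(14/(-7 + 3*(-2)) + 12/40) - 16/47) + 151*(-16) = (-20/(14/(-7 - 6) + 12*(1/40)) - 16*1/47) - 2416 = (-20/(14/(-13) + 3/10) - 16/47) - 2416 = (-20/(14*(-1/13) + 3/10) - 16/47) - 2416 = (-20/(-14/13 + 3/10) - 16/47) - 2416 = (-20/(-101/130) - 16/47) - 2416 = (-20*(-130/101) - 16/47) - 2416 = (2600/101 - 16/47) - 2416 = 120584/4747 - 2416 = -11348168/4747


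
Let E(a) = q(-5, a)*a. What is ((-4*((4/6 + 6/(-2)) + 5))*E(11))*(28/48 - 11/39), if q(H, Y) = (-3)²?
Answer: -4136/13 ≈ -318.15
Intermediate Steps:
q(H, Y) = 9
E(a) = 9*a
((-4*((4/6 + 6/(-2)) + 5))*E(11))*(28/48 - 11/39) = ((-4*((4/6 + 6/(-2)) + 5))*(9*11))*(28/48 - 11/39) = (-4*((4*(⅙) + 6*(-½)) + 5)*99)*(28*(1/48) - 11*1/39) = (-4*((⅔ - 3) + 5)*99)*(7/12 - 11/39) = (-4*(-7/3 + 5)*99)*(47/156) = (-4*8/3*99)*(47/156) = -32/3*99*(47/156) = -1056*47/156 = -4136/13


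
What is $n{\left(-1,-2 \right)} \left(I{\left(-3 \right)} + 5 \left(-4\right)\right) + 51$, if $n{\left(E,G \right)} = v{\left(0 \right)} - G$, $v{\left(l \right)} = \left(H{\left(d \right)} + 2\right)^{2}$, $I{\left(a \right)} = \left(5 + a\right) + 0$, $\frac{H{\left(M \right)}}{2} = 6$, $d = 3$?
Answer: $-3513$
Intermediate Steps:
$H{\left(M \right)} = 12$ ($H{\left(M \right)} = 2 \cdot 6 = 12$)
$I{\left(a \right)} = 5 + a$
$v{\left(l \right)} = 196$ ($v{\left(l \right)} = \left(12 + 2\right)^{2} = 14^{2} = 196$)
$n{\left(E,G \right)} = 196 - G$
$n{\left(-1,-2 \right)} \left(I{\left(-3 \right)} + 5 \left(-4\right)\right) + 51 = \left(196 - -2\right) \left(\left(5 - 3\right) + 5 \left(-4\right)\right) + 51 = \left(196 + 2\right) \left(2 - 20\right) + 51 = 198 \left(-18\right) + 51 = -3564 + 51 = -3513$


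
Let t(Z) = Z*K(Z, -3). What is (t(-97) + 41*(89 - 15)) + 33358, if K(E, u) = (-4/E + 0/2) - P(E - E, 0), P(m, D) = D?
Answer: 36388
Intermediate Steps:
K(E, u) = -4/E (K(E, u) = (-4/E + 0/2) - 1*0 = (-4/E + 0*(½)) + 0 = (-4/E + 0) + 0 = -4/E + 0 = -4/E)
t(Z) = -4 (t(Z) = Z*(-4/Z) = -4)
(t(-97) + 41*(89 - 15)) + 33358 = (-4 + 41*(89 - 15)) + 33358 = (-4 + 41*74) + 33358 = (-4 + 3034) + 33358 = 3030 + 33358 = 36388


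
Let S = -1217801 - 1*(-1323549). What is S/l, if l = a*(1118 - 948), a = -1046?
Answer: -26437/44455 ≈ -0.59469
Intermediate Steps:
S = 105748 (S = -1217801 + 1323549 = 105748)
l = -177820 (l = -1046*(1118 - 948) = -1046*170 = -177820)
S/l = 105748/(-177820) = 105748*(-1/177820) = -26437/44455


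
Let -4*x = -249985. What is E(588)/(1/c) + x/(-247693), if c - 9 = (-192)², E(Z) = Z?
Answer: 21481248492143/990772 ≈ 2.1681e+7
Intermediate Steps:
x = 249985/4 (x = -¼*(-249985) = 249985/4 ≈ 62496.)
c = 36873 (c = 9 + (-192)² = 9 + 36864 = 36873)
E(588)/(1/c) + x/(-247693) = 588/(1/36873) + (249985/4)/(-247693) = 588/(1/36873) + (249985/4)*(-1/247693) = 588*36873 - 249985/990772 = 21681324 - 249985/990772 = 21481248492143/990772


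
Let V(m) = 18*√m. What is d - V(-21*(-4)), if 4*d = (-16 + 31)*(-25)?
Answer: -375/4 - 36*√21 ≈ -258.72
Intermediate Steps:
d = -375/4 (d = ((-16 + 31)*(-25))/4 = (15*(-25))/4 = (¼)*(-375) = -375/4 ≈ -93.750)
d - V(-21*(-4)) = -375/4 - 18*√(-21*(-4)) = -375/4 - 18*√84 = -375/4 - 18*2*√21 = -375/4 - 36*√21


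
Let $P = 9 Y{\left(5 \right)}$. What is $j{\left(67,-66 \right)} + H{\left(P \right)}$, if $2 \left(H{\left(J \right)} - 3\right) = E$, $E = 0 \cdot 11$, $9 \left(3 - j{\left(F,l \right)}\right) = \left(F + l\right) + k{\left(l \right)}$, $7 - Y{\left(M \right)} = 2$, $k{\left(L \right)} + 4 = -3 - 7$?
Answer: $\frac{67}{9} \approx 7.4444$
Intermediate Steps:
$k{\left(L \right)} = -14$ ($k{\left(L \right)} = -4 - 10 = -14$)
$Y{\left(M \right)} = 5$ ($Y{\left(M \right)} = 7 - 2 = 5$)
$j{\left(F,l \right)} = \frac{41}{9} - \frac{F}{9} - \frac{l}{9}$ ($j{\left(F,l \right)} = 3 - \frac{\left(F + l\right) - 14}{9} = 3 - \frac{-14 + F + l}{9} = 3 - \left(- \frac{14}{9} + \frac{F}{9} + \frac{l}{9}\right) = \frac{41}{9} - \frac{F}{9} - \frac{l}{9}$)
$P = 45$ ($P = 9 \cdot 5 = 45$)
$E = 0$
$H{\left(J \right)} = 3$ ($H{\left(J \right)} = 3 + \frac{1}{2} \cdot 0 = 3 + 0 = 3$)
$j{\left(67,-66 \right)} + H{\left(P \right)} = \left(\frac{41}{9} - \frac{67}{9} - - \frac{22}{3}\right) + 3 = \left(\frac{41}{9} - \frac{67}{9} + \frac{22}{3}\right) + 3 = \frac{40}{9} + 3 = \frac{67}{9}$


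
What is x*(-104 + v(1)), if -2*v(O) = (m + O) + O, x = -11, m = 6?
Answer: 1188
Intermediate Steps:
v(O) = -3 - O (v(O) = -((6 + O) + O)/2 = -(6 + 2*O)/2 = -3 - O)
x*(-104 + v(1)) = -11*(-104 + (-3 - 1*1)) = -11*(-104 + (-3 - 1)) = -11*(-104 - 4) = -11*(-108) = 1188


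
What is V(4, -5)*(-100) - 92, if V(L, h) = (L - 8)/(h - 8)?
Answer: -1596/13 ≈ -122.77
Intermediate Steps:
V(L, h) = (-8 + L)/(-8 + h)
V(4, -5)*(-100) - 92 = ((-8 + 4)/(-8 - 5))*(-100) - 92 = (-4/(-13))*(-100) - 92 = -1/13*(-4)*(-100) - 92 = (4/13)*(-100) - 92 = -400/13 - 92 = -1596/13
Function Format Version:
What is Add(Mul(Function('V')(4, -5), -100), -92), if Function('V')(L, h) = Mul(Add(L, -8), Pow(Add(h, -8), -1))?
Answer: Rational(-1596, 13) ≈ -122.77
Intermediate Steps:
Function('V')(L, h) = Mul(Pow(Add(-8, h), -1), Add(-8, L)) (Function('V')(L, h) = Mul(Add(-8, L), Pow(Add(-8, h), -1)) = Mul(Pow(Add(-8, h), -1), Add(-8, L)))
Add(Mul(Function('V')(4, -5), -100), -92) = Add(Mul(Mul(Pow(Add(-8, -5), -1), Add(-8, 4)), -100), -92) = Add(Mul(Mul(Pow(-13, -1), -4), -100), -92) = Add(Mul(Mul(Rational(-1, 13), -4), -100), -92) = Add(Mul(Rational(4, 13), -100), -92) = Add(Rational(-400, 13), -92) = Rational(-1596, 13)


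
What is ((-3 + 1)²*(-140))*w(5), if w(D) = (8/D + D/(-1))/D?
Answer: 1904/5 ≈ 380.80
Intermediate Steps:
w(D) = (-D + 8/D)/D (w(D) = (8/D + D*(-1))/D = (8/D - D)/D = (-D + 8/D)/D)
((-3 + 1)²*(-140))*w(5) = ((-3 + 1)²*(-140))*(-1 + 8/5²) = ((-2)²*(-140))*(-1 + 8*(1/25)) = (4*(-140))*(-1 + 8/25) = -560*(-17/25) = 1904/5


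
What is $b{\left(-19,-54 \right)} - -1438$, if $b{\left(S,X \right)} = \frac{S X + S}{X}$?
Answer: $\frac{76645}{54} \approx 1419.4$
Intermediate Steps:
$b{\left(S,X \right)} = \frac{S + S X}{X}$
$b{\left(-19,-54 \right)} - -1438 = \left(-19 - \frac{19}{-54}\right) - -1438 = \left(-19 - - \frac{19}{54}\right) + 1438 = \left(-19 + \frac{19}{54}\right) + 1438 = - \frac{1007}{54} + 1438 = \frac{76645}{54}$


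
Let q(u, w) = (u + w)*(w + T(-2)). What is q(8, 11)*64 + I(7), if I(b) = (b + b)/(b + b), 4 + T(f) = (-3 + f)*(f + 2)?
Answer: 8513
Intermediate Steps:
T(f) = -4 + (-3 + f)*(2 + f) (T(f) = -4 + (-3 + f)*(f + 2) = -4 + (-3 + f)*(2 + f))
I(b) = 1 (I(b) = (2*b)/((2*b)) = (2*b)*(1/(2*b)) = 1)
q(u, w) = (-4 + w)*(u + w) (q(u, w) = (u + w)*(w + (-10 + (-2)² - 1*(-2))) = (u + w)*(w + (-10 + 4 + 2)) = (u + w)*(w - 4) = (u + w)*(-4 + w) = (-4 + w)*(u + w))
q(8, 11)*64 + I(7) = (11² - 4*8 - 4*11 + 8*11)*64 + 1 = (121 - 32 - 44 + 88)*64 + 1 = 133*64 + 1 = 8512 + 1 = 8513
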